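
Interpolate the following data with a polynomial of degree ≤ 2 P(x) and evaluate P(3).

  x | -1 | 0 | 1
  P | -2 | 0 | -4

Using Newton's divided-difference form:
P[-1,0] = (0 - (-2)) / (0 - (-1)) = 2
P[0,1] = (-4 - 0) / (1 - 0) = -4
P[-1,0,1] = (-4 - 2) / (1 - (-1)) = -3
P(3) = -2 + 2·(4) + (-3)·(4)·(3) = -30

-30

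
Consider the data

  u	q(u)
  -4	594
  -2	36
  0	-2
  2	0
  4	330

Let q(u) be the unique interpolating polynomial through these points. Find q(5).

918

L_0(5) = (7)·(5)·(3)·(1)/[(-2)·(-4)·(-6)·(-8)] = 35/128
L_1(5) = (9)·(5)·(3)·(1)/[(2)·(-2)·(-4)·(-6)] = -45/32
L_2(5) = (9)·(7)·(3)·(1)/[(4)·(2)·(-2)·(-4)] = 189/64
L_3(5) = (9)·(7)·(5)·(1)/[(6)·(4)·(2)·(-2)] = -105/32
L_4(5) = (9)·(7)·(5)·(3)/[(8)·(6)·(4)·(2)] = 315/128
Sum: 594·(35/128) + 36·(-45/32) + (-2)·(189/64) + 0 + 330·(315/128) = 918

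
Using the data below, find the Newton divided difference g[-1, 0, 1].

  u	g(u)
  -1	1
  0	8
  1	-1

g[-1,0] = (8 - 1) / (0 - (-1)) = 7
g[0,1] = (-1 - 8) / (1 - 0) = -9
g[-1,0,1] = (-9 - 7) / (1 - (-1)) = -8

-8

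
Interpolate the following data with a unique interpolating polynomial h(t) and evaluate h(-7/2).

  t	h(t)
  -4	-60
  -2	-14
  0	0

Using Newton's divided-difference form:
h[-4,-2] = (-14 - (-60)) / (-2 - (-4)) = 23
h[-2,0] = (0 - (-14)) / (0 - (-2)) = 7
h[-4,-2,0] = (7 - 23) / (0 - (-4)) = -4
h(-7/2) = -60 + 23·(1/2) + (-4)·(1/2)·(-3/2) = -91/2

-91/2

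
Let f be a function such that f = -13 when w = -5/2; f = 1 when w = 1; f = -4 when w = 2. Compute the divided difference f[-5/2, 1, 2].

f[-5/2,1] = (1 - (-13)) / (1 - (-5/2)) = 4
f[1,2] = (-4 - 1) / (2 - 1) = -5
f[-5/2,1,2] = (-5 - 4) / (2 - (-5/2)) = -2

-2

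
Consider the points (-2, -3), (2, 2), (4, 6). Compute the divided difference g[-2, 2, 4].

1/8

g[-2,2] = (2 - (-3)) / (2 - (-2)) = 5/4
g[2,4] = (6 - 2) / (4 - 2) = 2
g[-2,2,4] = (2 - 5/4) / (4 - (-2)) = 1/8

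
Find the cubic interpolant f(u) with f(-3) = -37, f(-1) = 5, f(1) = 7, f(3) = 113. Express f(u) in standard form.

Newton's divided differences:
f[-3,-1] = (5 - (-37)) / (-1 - (-3)) = 21
f[-1,1] = (7 - 5) / (1 - (-1)) = 1
f[1,3] = (113 - 7) / (3 - 1) = 53
f[-3,-1,1] = (1 - 21) / (1 - (-3)) = -5
f[-1,1,3] = (53 - 1) / (3 - (-1)) = 13
f[-3,-1,1,3] = (13 - (-5)) / (3 - (-3)) = 3
f(u) = -37 + 21·(u + 3) + (-5)·(u + 3)(u + 1) + 3·(u + 3)(u + 1)(u - 1)
Expanding: f(u) = 3u^3 + 4u^2 - 2u + 2

f(u) = 3u^3 + 4u^2 - 2u + 2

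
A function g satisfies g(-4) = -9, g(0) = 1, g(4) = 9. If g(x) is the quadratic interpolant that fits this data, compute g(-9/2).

Evaluate each Lagrange basis at x = -9/2:
L_0(-9/2) = (-9/2)·(-17/2)/[(-4)·(-8)] = 153/128
L_1(-9/2) = (-1/2)·(-17/2)/[(4)·(-4)] = -17/64
L_2(-9/2) = (-1/2)·(-9/2)/[(8)·(4)] = 9/128
Sum: (-9)·(153/128) + 1·(-17/64) + 9·(9/128) = -665/64

-665/64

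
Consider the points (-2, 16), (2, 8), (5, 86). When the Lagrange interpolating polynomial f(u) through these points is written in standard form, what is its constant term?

-4

L_0(u) = (u - 2)(u - 5) / [28] = (1/28)u^2 - (1/4)u + 5/14
L_1(u) = (u + 2)(u - 5) / [-12] = -(1/12)u^2 + (1/4)u + 5/6
L_2(u) = (u + 2)(u - 2) / [21] = (1/21)u^2 - 4/21
f(u) = 16·L_0 + 8·L_1 + 86·L_2
Only the constant term is needed; take it from each L_i and combine:
16·(5/14) + 8·(5/6) + 86·(-4/21) = -4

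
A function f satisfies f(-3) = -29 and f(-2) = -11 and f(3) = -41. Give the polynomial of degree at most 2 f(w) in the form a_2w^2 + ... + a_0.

f(w) = -4w^2 - 2w + 1

L_0(w) = (w + 2)(w - 3) / [6] = (1/6)w^2 - (1/6)w - 1
L_1(w) = (w + 3)(w - 3) / [-5] = -(1/5)w^2 + 9/5
L_2(w) = (w + 3)(w + 2) / [30] = (1/30)w^2 + (1/6)w + 1/5
f(w) = (-29)·L_0 + (-11)·L_1 + (-41)·L_2
  (-29)·L_0(w) = -(29/6)w^2 + (29/6)w + 29
  (-11)·L_1(w) = (11/5)w^2 - 99/5
  (-41)·L_2(w) = -(41/30)w^2 - (41/6)w - 41/5
Adding term by term: -4w^2 - 2w + 1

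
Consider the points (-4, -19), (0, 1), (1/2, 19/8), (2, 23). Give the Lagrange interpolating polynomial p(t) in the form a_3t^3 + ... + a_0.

p(t) = t^3 + 3t^2 + t + 1

L_0(t) = t(t - 1/2)(t - 2) / [-108] = -(1/108)t^3 + (5/216)t^2 - (1/108)t
L_1(t) = (t + 4)(t - 1/2)(t - 2) / [4] = (1/4)t^3 + (3/8)t^2 - (9/4)t + 1
L_2(t) = (t + 4)t(t - 2) / [-27/8] = -(8/27)t^3 - (16/27)t^2 + (64/27)t
L_3(t) = (t + 4)t(t - 1/2) / [18] = (1/18)t^3 + (7/36)t^2 - (1/9)t
p(t) = (-19)·L_0 + 1·L_1 + (19/8)·L_2 + 23·L_3
  (-19)·L_0(t) = (19/108)t^3 - (95/216)t^2 + (19/108)t
  1·L_1(t) = (1/4)t^3 + (3/8)t^2 - (9/4)t + 1
  (19/8)·L_2(t) = -(19/27)t^3 - (38/27)t^2 + (152/27)t
  23·L_3(t) = (23/18)t^3 + (161/36)t^2 - (23/9)t
Adding term by term: t^3 + 3t^2 + t + 1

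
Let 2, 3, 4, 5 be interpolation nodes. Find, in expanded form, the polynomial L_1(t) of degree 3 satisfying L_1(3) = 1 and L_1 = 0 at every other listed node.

L_1(t) = (t - 2)(t - 4)(t - 5) / [(1)·(-1)·(-2)]
       = (t^3 - 11t^2 + 38t - 40) / (2)

L_1(t) = (1/2)t^3 - (11/2)t^2 + 19t - 20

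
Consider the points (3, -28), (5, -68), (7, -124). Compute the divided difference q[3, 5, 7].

-2

q[3,5] = (-68 - (-28)) / (5 - 3) = -20
q[5,7] = (-124 - (-68)) / (7 - 5) = -28
q[3,5,7] = (-28 - (-20)) / (7 - 3) = -2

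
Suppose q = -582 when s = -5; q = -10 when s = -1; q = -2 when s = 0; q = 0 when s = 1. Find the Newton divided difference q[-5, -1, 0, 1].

4

q[-5,-1] = (-10 - (-582)) / (-1 - (-5)) = 143
q[-1,0] = (-2 - (-10)) / (0 - (-1)) = 8
q[0,1] = (0 - (-2)) / (1 - 0) = 2
q[-5,-1,0] = (8 - 143) / (0 - (-5)) = -27
q[-1,0,1] = (2 - 8) / (1 - (-1)) = -3
q[-5,-1,0,1] = (-3 - (-27)) / (1 - (-5)) = 4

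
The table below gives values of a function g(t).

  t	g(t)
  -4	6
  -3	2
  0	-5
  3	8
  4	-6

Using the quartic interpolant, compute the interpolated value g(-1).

Using Newton's divided-difference form:
g[-4,-3] = (2 - 6) / (-3 - (-4)) = -4
g[-3,0] = (-5 - 2) / (0 - (-3)) = -7/3
g[0,3] = (8 - (-5)) / (3 - 0) = 13/3
g[3,4] = (-6 - 8) / (4 - 3) = -14
g[-4,-3,0] = (-7/3 - (-4)) / (0 - (-4)) = 5/12
g[-3,0,3] = (13/3 - (-7/3)) / (3 - (-3)) = 10/9
g[0,3,4] = (-14 - 13/3) / (4 - 0) = -55/12
g[-4,-3,0,3] = (10/9 - 5/12) / (3 - (-4)) = 25/252
g[-3,0,3,4] = (-55/12 - 10/9) / (4 - (-3)) = -205/252
g[-4,-3,0,3,4] = (-205/252 - 25/252) / (4 - (-4)) = -115/1008
g(-1) = 6 + (-4)·(3) + (5/12)·(3)·(2) + (25/252)·(3)·(2)·(-1) + (-115/1008)·(3)·(2)·(-1)·(-4) = -41/6

-41/6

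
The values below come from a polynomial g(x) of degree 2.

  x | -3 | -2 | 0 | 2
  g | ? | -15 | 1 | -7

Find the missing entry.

-32

The 3 known values determine g uniquely (degree ≤ 2).
L_0(-3) = (-3)·(-5)/[(-2)·(-4)] = 15/8
L_1(-3) = (-1)·(-5)/[(2)·(-2)] = -5/4
L_2(-3) = (-1)·(-3)/[(4)·(2)] = 3/8
Sum: (-15)·(15/8) + 1·(-5/4) + (-7)·(3/8) = -32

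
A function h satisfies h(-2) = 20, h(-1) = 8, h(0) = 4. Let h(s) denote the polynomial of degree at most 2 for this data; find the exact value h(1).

8

Using Newton's divided-difference form:
h[-2,-1] = (8 - 20) / (-1 - (-2)) = -12
h[-1,0] = (4 - 8) / (0 - (-1)) = -4
h[-2,-1,0] = (-4 - (-12)) / (0 - (-2)) = 4
h(1) = 20 + (-12)·(3) + 4·(3)·(2) = 8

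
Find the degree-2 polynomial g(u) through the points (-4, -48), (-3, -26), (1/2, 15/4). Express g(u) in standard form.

g(u) = -3u^2 + u + 4

L_0(u) = (u + 3)(u - 1/2) / [9/2] = (2/9)u^2 + (5/9)u - 1/3
L_1(u) = (u + 4)(u - 1/2) / [-7/2] = -(2/7)u^2 - u + 4/7
L_2(u) = (u + 4)(u + 3) / [63/4] = (4/63)u^2 + (4/9)u + 16/21
g(u) = (-48)·L_0 + (-26)·L_1 + (15/4)·L_2
  (-48)·L_0(u) = -(32/3)u^2 - (80/3)u + 16
  (-26)·L_1(u) = (52/7)u^2 + 26u - 104/7
  (15/4)·L_2(u) = (5/21)u^2 + (5/3)u + 20/7
Adding term by term: -3u^2 + u + 4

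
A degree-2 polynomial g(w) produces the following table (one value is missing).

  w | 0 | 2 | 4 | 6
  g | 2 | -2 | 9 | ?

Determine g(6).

35

The 3 known values determine g uniquely (degree ≤ 2).
Evaluate each Lagrange basis at w = 6:
L_0(6) = (4)·(2)/[(-2)·(-4)] = 1
L_1(6) = (6)·(2)/[(2)·(-2)] = -3
L_2(6) = (6)·(4)/[(4)·(2)] = 3
Sum: 2·(1) + (-2)·(-3) + 9·(3) = 35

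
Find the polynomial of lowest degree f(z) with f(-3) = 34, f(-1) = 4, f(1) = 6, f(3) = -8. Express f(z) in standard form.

L_0(z) = (z + 1)(z - 1)(z - 3) / [-48] = -(1/48)z^3 + (1/16)z^2 + (1/48)z - 1/16
L_1(z) = (z + 3)(z - 1)(z - 3) / [16] = (1/16)z^3 - (1/16)z^2 - (9/16)z + 9/16
L_2(z) = (z + 3)(z + 1)(z - 3) / [-16] = -(1/16)z^3 - (1/16)z^2 + (9/16)z + 9/16
L_3(z) = (z + 3)(z + 1)(z - 1) / [48] = (1/48)z^3 + (1/16)z^2 - (1/48)z - 1/16
f(z) = 34·L_0 + 4·L_1 + 6·L_2 + (-8)·L_3
  34·L_0(z) = -(17/24)z^3 + (17/8)z^2 + (17/24)z - 17/8
  4·L_1(z) = (1/4)z^3 - (1/4)z^2 - (9/4)z + 9/4
  6·L_2(z) = -(3/8)z^3 - (3/8)z^2 + (27/8)z + 27/8
  (-8)·L_3(z) = -(1/6)z^3 - (1/2)z^2 + (1/6)z + 1/2
Adding term by term: -z^3 + z^2 + 2z + 4

f(z) = -z^3 + z^2 + 2z + 4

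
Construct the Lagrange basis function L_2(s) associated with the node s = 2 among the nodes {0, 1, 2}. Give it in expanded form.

L_2(s) = s(s - 1) / [(2)·(1)]
       = (s^2 - s) / (2)

L_2(s) = (1/2)s^2 - (1/2)s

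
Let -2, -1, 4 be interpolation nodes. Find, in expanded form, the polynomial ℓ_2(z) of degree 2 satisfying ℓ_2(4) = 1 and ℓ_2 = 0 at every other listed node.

ℓ_2(z) = (z + 2)(z + 1) / [(6)·(5)]
       = (z^2 + 3z + 2) / (30)

ℓ_2(z) = (1/30)z^2 + (1/10)z + 1/15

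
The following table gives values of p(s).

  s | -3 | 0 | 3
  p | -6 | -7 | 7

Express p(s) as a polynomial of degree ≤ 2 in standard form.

p(s) = (5/6)s^2 + (13/6)s - 7

Newton's divided differences:
p[-3,0] = (-7 - (-6)) / (0 - (-3)) = -1/3
p[0,3] = (7 - (-7)) / (3 - 0) = 14/3
p[-3,0,3] = (14/3 - (-1/3)) / (3 - (-3)) = 5/6
p(s) = -6 + (-1/3)·(s + 3) + (5/6)·(s + 3)s
Expanding: p(s) = (5/6)s^2 + (13/6)s - 7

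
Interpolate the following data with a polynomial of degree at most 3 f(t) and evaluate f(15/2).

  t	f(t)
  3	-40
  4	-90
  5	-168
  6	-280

-4199/8

L_0(15/2) = (7/2)·(5/2)·(3/2)/[(-1)·(-2)·(-3)] = -35/16
L_1(15/2) = (9/2)·(5/2)·(3/2)/[(1)·(-1)·(-2)] = 135/16
L_2(15/2) = (9/2)·(7/2)·(3/2)/[(2)·(1)·(-1)] = -189/16
L_3(15/2) = (9/2)·(7/2)·(5/2)/[(3)·(2)·(1)] = 105/16
Sum: (-40)·(-35/16) + (-90)·(135/16) + (-168)·(-189/16) + (-280)·(105/16) = -4199/8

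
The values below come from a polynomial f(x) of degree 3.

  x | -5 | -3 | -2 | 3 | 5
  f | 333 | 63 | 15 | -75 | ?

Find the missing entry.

The 4 known values determine f uniquely (degree ≤ 3).
Evaluate each Lagrange basis at x = 5:
L_0(5) = (8)·(7)·(2)/[(-2)·(-3)·(-8)] = -7/3
L_1(5) = (10)·(7)·(2)/[(2)·(-1)·(-6)] = 35/3
L_2(5) = (10)·(8)·(2)/[(3)·(1)·(-5)] = -32/3
L_3(5) = (10)·(8)·(7)/[(8)·(6)·(5)] = 7/3
Sum: 333·(-7/3) + 63·(35/3) + 15·(-32/3) + (-75)·(7/3) = -377

-377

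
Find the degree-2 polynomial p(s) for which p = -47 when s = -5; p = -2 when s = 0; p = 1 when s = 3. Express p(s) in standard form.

Build the Lagrange basis polynomials:
L_0(s) = s(s - 3) / [40] = (1/40)s^2 - (3/40)s
L_1(s) = (s + 5)(s - 3) / [-15] = -(1/15)s^2 - (2/15)s + 1
L_2(s) = (s + 5)s / [24] = (1/24)s^2 + (5/24)s
p(s) = (-47)·L_0 + (-2)·L_1 + 1·L_2
  (-47)·L_0(s) = -(47/40)s^2 + (141/40)s
  (-2)·L_1(s) = (2/15)s^2 + (4/15)s - 2
  1·L_2(s) = (1/24)s^2 + (5/24)s
Adding term by term: -s^2 + 4s - 2

p(s) = -s^2 + 4s - 2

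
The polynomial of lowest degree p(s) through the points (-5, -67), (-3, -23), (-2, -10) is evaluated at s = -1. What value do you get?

L_0(-1) = (2)·(1)/[(-2)·(-3)] = 1/3
L_1(-1) = (4)·(1)/[(2)·(-1)] = -2
L_2(-1) = (4)·(2)/[(3)·(1)] = 8/3
Sum: (-67)·(1/3) + (-23)·(-2) + (-10)·(8/3) = -3

-3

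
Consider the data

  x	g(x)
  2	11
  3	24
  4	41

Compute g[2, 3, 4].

2

g[2,3] = (24 - 11) / (3 - 2) = 13
g[3,4] = (41 - 24) / (4 - 3) = 17
g[2,3,4] = (17 - 13) / (4 - 2) = 2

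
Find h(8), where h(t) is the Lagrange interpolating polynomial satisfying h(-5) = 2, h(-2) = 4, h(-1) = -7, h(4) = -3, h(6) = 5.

Evaluate each Lagrange basis at t = 8:
L_0(8) = (10)·(9)·(4)·(2)/[(-3)·(-4)·(-9)·(-11)] = 20/33
L_1(8) = (13)·(9)·(4)·(2)/[(3)·(-1)·(-6)·(-8)] = -13/2
L_2(8) = (13)·(10)·(4)·(2)/[(4)·(1)·(-5)·(-7)] = 52/7
L_3(8) = (13)·(10)·(9)·(2)/[(9)·(6)·(5)·(-2)] = -13/3
L_4(8) = (13)·(10)·(9)·(4)/[(11)·(8)·(7)·(2)] = 585/154
Sum: 2·(20/33) + 4·(-13/2) + (-7)·(52/7) + (-3)·(-13/3) + 5·(585/154) = -20695/462

-20695/462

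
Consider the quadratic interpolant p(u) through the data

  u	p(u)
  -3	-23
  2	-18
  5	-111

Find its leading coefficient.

-4

Build the Lagrange basis polynomials:
L_0(u) = (u - 2)(u - 5) / [40] = (1/40)u^2 - (7/40)u + 1/4
L_1(u) = (u + 3)(u - 5) / [-15] = -(1/15)u^2 + (2/15)u + 1
L_2(u) = (u + 3)(u - 2) / [24] = (1/24)u^2 + (1/24)u - 1/4
p(u) = (-23)·L_0 + (-18)·L_1 + (-111)·L_2
Only the coefficient of u^2 is needed; take it from each L_i and combine:
(-23)·(1/40) + (-18)·(-1/15) + (-111)·(1/24) = -4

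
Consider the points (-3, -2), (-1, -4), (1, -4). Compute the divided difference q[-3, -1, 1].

1/4

q[-3,-1] = (-4 - (-2)) / (-1 - (-3)) = -1
q[-1,1] = (-4 - (-4)) / (1 - (-1)) = 0
q[-3,-1,1] = (0 - (-1)) / (1 - (-3)) = 1/4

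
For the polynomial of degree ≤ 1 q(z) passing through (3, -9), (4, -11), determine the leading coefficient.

-2

Build the Lagrange basis polynomials:
L_0(z) = (z - 4) / [-1] = -z + 4
L_1(z) = (z - 3) / [1] = z - 3
q(z) = (-9)·L_0 + (-11)·L_1
Only the coefficient of z is needed; take it from each L_i and combine:
(-9)·(-1) + (-11)·(1) = -2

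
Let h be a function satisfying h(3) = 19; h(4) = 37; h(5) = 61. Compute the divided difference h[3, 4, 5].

3

h[3,4] = (37 - 19) / (4 - 3) = 18
h[4,5] = (61 - 37) / (5 - 4) = 24
h[3,4,5] = (24 - 18) / (5 - 3) = 3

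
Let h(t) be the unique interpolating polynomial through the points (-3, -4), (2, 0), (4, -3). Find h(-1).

Evaluate each Lagrange basis at t = -1:
L_0(-1) = (-3)·(-5)/[(-5)·(-7)] = 3/7
L_1(-1) = (2)·(-5)/[(5)·(-2)] = 1
L_2(-1) = (2)·(-3)/[(7)·(2)] = -3/7
Sum: (-4)·(3/7) + 0 + (-3)·(-3/7) = -3/7

-3/7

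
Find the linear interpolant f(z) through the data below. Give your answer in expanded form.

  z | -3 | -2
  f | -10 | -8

Build the Lagrange basis polynomials:
L_0(z) = (z + 2) / [-1] = -z - 2
L_1(z) = (z + 3) / [1] = z + 3
f(z) = (-10)·L_0 + (-8)·L_1
  (-10)·L_0(z) = 10z + 20
  (-8)·L_1(z) = -8z - 24
Adding term by term: 2z - 4

f(z) = 2z - 4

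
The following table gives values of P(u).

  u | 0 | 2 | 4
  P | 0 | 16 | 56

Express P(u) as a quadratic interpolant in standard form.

P(u) = 3u^2 + 2u

Newton's divided differences:
P[0,2] = (16 - 0) / (2 - 0) = 8
P[2,4] = (56 - 16) / (4 - 2) = 20
P[0,2,4] = (20 - 8) / (4 - 0) = 3
P(u) = 8·u + 3·u(u - 2)
Expanding: P(u) = 3u^2 + 2u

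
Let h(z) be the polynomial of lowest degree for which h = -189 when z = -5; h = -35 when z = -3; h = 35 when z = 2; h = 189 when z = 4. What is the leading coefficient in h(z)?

The leading coefficient equals the top divided difference h[-5,-3,2,4].
h[-5,-3] = (-35 - (-189)) / (-3 - (-5)) = 77
h[-3,2] = (35 - (-35)) / (2 - (-3)) = 14
h[2,4] = (189 - 35) / (4 - 2) = 77
h[-5,-3,2] = (14 - 77) / (2 - (-5)) = -9
h[-3,2,4] = (77 - 14) / (4 - (-3)) = 9
h[-5,-3,2,4] = (9 - (-9)) / (4 - (-5)) = 2

2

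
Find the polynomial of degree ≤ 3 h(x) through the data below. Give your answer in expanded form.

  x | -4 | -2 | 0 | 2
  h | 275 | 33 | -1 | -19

Newton's divided differences:
h[-4,-2] = (33 - 275) / (-2 - (-4)) = -121
h[-2,0] = (-1 - 33) / (0 - (-2)) = -17
h[0,2] = (-19 - (-1)) / (2 - 0) = -9
h[-4,-2,0] = (-17 - (-121)) / (0 - (-4)) = 26
h[-2,0,2] = (-9 - (-17)) / (2 - (-2)) = 2
h[-4,-2,0,2] = (2 - 26) / (2 - (-4)) = -4
h(x) = 275 + (-121)·(x + 4) + 26·(x + 4)(x + 2) + (-4)·(x + 4)(x + 2)x
Expanding: h(x) = -4x^3 + 2x^2 + 3x - 1

h(x) = -4x^3 + 2x^2 + 3x - 1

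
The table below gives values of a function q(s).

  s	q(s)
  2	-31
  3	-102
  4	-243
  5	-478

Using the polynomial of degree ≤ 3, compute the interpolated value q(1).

-6

Evaluate each Lagrange basis at s = 1:
L_0(1) = (-2)·(-3)·(-4)/[(-1)·(-2)·(-3)] = 4
L_1(1) = (-1)·(-3)·(-4)/[(1)·(-1)·(-2)] = -6
L_2(1) = (-1)·(-2)·(-4)/[(2)·(1)·(-1)] = 4
L_3(1) = (-1)·(-2)·(-3)/[(3)·(2)·(1)] = -1
Sum: (-31)·(4) + (-102)·(-6) + (-243)·(4) + (-478)·(-1) = -6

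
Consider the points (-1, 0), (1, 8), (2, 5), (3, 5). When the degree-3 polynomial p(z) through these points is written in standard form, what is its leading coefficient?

The leading coefficient equals the top divided difference p[-1,1,2,3].
p[-1,1] = (8 - 0) / (1 - (-1)) = 4
p[1,2] = (5 - 8) / (2 - 1) = -3
p[2,3] = (5 - 5) / (3 - 2) = 0
p[-1,1,2] = (-3 - 4) / (2 - (-1)) = -7/3
p[1,2,3] = (0 - (-3)) / (3 - 1) = 3/2
p[-1,1,2,3] = (3/2 - (-7/3)) / (3 - (-1)) = 23/24

23/24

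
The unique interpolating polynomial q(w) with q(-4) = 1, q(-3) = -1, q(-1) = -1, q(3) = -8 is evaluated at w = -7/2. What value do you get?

Evaluate each Lagrange basis at w = -7/2:
L_0(-7/2) = (-1/2)·(-5/2)·(-13/2)/[(-1)·(-3)·(-7)] = 65/168
L_1(-7/2) = (1/2)·(-5/2)·(-13/2)/[(1)·(-2)·(-6)] = 65/96
L_2(-7/2) = (1/2)·(-1/2)·(-13/2)/[(3)·(2)·(-4)] = -13/192
L_3(-7/2) = (1/2)·(-1/2)·(-5/2)/[(7)·(6)·(4)] = 5/1344
Sum: 1·(65/168) + (-1)·(65/96) + (-1)·(-13/192) + (-8)·(5/1344) = -113/448

-113/448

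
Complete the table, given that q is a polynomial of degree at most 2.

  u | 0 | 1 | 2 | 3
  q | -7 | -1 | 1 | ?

The 3 known values determine q uniquely (degree ≤ 2).
Evaluate each Lagrange basis at u = 3:
L_0(3) = (2)·(1)/[(-1)·(-2)] = 1
L_1(3) = (3)·(1)/[(1)·(-1)] = -3
L_2(3) = (3)·(2)/[(2)·(1)] = 3
Sum: (-7)·(1) + (-1)·(-3) + 1·(3) = -1

-1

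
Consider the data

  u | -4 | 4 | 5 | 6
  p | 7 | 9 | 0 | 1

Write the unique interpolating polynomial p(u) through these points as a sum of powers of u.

Build the Lagrange basis polynomials:
L_0(u) = (u - 4)(u - 5)(u - 6) / [-720] = -(1/720)u^3 + (1/48)u^2 - (37/360)u + 1/6
L_1(u) = (u + 4)(u - 5)(u - 6) / [16] = (1/16)u^3 - (7/16)u^2 - (7/8)u + 15/2
L_2(u) = (u + 4)(u - 4)(u - 6) / [-9] = -(1/9)u^3 + (2/3)u^2 + (16/9)u - 32/3
L_3(u) = (u + 4)(u - 4)(u - 5) / [20] = (1/20)u^3 - (1/4)u^2 - (4/5)u + 4
p(u) = 7·L_0 + 9·L_1 + 0·L_2 + 1·L_3
  7·L_0(u) = -(7/720)u^3 + (7/48)u^2 - (259/360)u + 7/6
  9·L_1(u) = (9/16)u^3 - (63/16)u^2 - (63/8)u + 135/2
  0·L_2(u) = 0
  1·L_3(u) = (1/20)u^3 - (1/4)u^2 - (4/5)u + 4
Adding term by term: (217/360)u^3 - (97/24)u^2 - (1691/180)u + 218/3

p(u) = (217/360)u^3 - (97/24)u^2 - (1691/180)u + 218/3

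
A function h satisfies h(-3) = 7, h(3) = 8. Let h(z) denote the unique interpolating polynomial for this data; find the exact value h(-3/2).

29/4

Evaluate each Lagrange basis at z = -3/2:
L_0(-3/2) = (-9/2)/[(-6)] = 3/4
L_1(-3/2) = (3/2)/[(6)] = 1/4
Sum: 7·(3/4) + 8·(1/4) = 29/4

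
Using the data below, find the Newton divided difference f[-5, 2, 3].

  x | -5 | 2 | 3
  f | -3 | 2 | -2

f[-5,2] = (2 - (-3)) / (2 - (-5)) = 5/7
f[2,3] = (-2 - 2) / (3 - 2) = -4
f[-5,2,3] = (-4 - 5/7) / (3 - (-5)) = -33/56

-33/56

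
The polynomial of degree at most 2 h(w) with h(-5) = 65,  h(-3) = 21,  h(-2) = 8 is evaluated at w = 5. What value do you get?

85

Using Newton's divided-difference form:
h[-5,-3] = (21 - 65) / (-3 - (-5)) = -22
h[-3,-2] = (8 - 21) / (-2 - (-3)) = -13
h[-5,-3,-2] = (-13 - (-22)) / (-2 - (-5)) = 3
h(5) = 65 + (-22)·(10) + 3·(10)·(8) = 85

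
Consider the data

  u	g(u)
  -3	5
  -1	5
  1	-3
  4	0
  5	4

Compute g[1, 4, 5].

g[1,4] = (0 - (-3)) / (4 - 1) = 1
g[4,5] = (4 - 0) / (5 - 4) = 4
g[1,4,5] = (4 - 1) / (5 - 1) = 3/4

3/4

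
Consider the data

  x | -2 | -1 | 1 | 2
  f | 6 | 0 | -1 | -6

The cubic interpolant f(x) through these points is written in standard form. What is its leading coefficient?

-5/6

L_0(x) = (x + 1)(x - 1)(x - 2) / [-12] = -(1/12)x^3 + (1/6)x^2 + (1/12)x - 1/6
L_1(x) = (x + 2)(x - 1)(x - 2) / [6] = (1/6)x^3 - (1/6)x^2 - (2/3)x + 2/3
L_2(x) = (x + 2)(x + 1)(x - 2) / [-6] = -(1/6)x^3 - (1/6)x^2 + (2/3)x + 2/3
L_3(x) = (x + 2)(x + 1)(x - 1) / [12] = (1/12)x^3 + (1/6)x^2 - (1/12)x - 1/6
f(x) = 6·L_0 + 0·L_1 + (-1)·L_2 + (-6)·L_3
Only the coefficient of x^3 is needed; take it from each L_i and combine:
6·(-1/12) + 0·(1/6) + (-1)·(-1/6) + (-6)·(1/12) = -5/6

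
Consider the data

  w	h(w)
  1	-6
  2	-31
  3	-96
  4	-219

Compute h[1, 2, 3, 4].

h[1,2] = (-31 - (-6)) / (2 - 1) = -25
h[2,3] = (-96 - (-31)) / (3 - 2) = -65
h[3,4] = (-219 - (-96)) / (4 - 3) = -123
h[1,2,3] = (-65 - (-25)) / (3 - 1) = -20
h[2,3,4] = (-123 - (-65)) / (4 - 2) = -29
h[1,2,3,4] = (-29 - (-20)) / (4 - 1) = -3

-3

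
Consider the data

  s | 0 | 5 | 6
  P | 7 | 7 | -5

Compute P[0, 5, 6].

P[0,5] = (7 - 7) / (5 - 0) = 0
P[5,6] = (-5 - 7) / (6 - 5) = -12
P[0,5,6] = (-12 - 0) / (6 - 0) = -2

-2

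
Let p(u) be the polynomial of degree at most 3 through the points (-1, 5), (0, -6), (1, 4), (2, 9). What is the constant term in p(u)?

Build the Lagrange basis polynomials:
L_0(u) = u(u - 1)(u - 2) / [-6] = -(1/6)u^3 + (1/2)u^2 - (1/3)u
L_1(u) = (u + 1)(u - 1)(u - 2) / [2] = (1/2)u^3 - u^2 - (1/2)u + 1
L_2(u) = (u + 1)u(u - 2) / [-2] = -(1/2)u^3 + (1/2)u^2 + u
L_3(u) = (u + 1)u(u - 1) / [6] = (1/6)u^3 - (1/6)u
p(u) = 5·L_0 + (-6)·L_1 + 4·L_2 + 9·L_3
Only the constant term is needed; take it from each L_i and combine:
5·(0) + (-6)·(1) + 4·(0) + 9·(0) = -6

-6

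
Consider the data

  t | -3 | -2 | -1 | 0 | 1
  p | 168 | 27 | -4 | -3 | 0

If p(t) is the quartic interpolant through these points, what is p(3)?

Evaluate each Lagrange basis at t = 3:
L_0(3) = (5)·(4)·(3)·(2)/[(-1)·(-2)·(-3)·(-4)] = 5
L_1(3) = (6)·(4)·(3)·(2)/[(1)·(-1)·(-2)·(-3)] = -24
L_2(3) = (6)·(5)·(3)·(2)/[(2)·(1)·(-1)·(-2)] = 45
L_3(3) = (6)·(5)·(4)·(2)/[(3)·(2)·(1)·(-1)] = -40
L_4(3) = (6)·(5)·(4)·(3)/[(4)·(3)·(2)·(1)] = 15
Sum: 168·(5) + 27·(-24) + (-4)·(45) + (-3)·(-40) + 0 = 132

132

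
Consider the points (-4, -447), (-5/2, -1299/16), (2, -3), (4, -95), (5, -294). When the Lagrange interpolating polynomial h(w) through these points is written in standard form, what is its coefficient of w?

Build the Lagrange basis polynomials:
L_0(w) = (w + 5/2)(w - 2)(w - 4)(w - 5) / [648] = (1/648)w^4 - (17/1296)w^3 + (7/432)w^2 + (55/648)w - 25/162
L_1(w) = (w + 4)(w - 2)(w - 4)(w - 5) / [-5265/16] = -(16/5265)w^4 + (112/5265)w^3 + (32/1755)w^2 - (1792/5265)w + 512/1053
L_2(w) = (w + 4)(w + 5/2)(w - 4)(w - 5) / [162] = (1/162)w^4 - (5/324)w^3 - (19/108)w^2 + (20/81)w + 100/81
L_3(w) = (w + 4)(w + 5/2)(w - 2)(w - 5) / [-104] = -(1/104)w^4 + (1/208)w^3 + (51/208)w^2 + (5/104)w - 25/26
L_4(w) = (w + 4)(w + 5/2)(w - 2)(w - 4) / [405/2] = (2/405)w^4 + (1/405)w^3 - (14/135)w^2 - (16/405)w + 32/81
h(w) = (-447)·L_0 + (-1299/16)·L_1 + (-3)·L_2 + (-95)·L_3 + (-294)·L_4
Only the coefficient of w is needed; take it from each L_i and combine:
(-447)·(55/648) + (-1299/16)·(-1792/5265) + (-3)·(20/81) + (-95)·(5/104) + (-294)·(-16/405) = -4

-4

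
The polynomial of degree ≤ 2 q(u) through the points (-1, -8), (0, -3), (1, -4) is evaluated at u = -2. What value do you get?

-19

Evaluate each Lagrange basis at u = -2:
L_0(-2) = (-2)·(-3)/[(-1)·(-2)] = 3
L_1(-2) = (-1)·(-3)/[(1)·(-1)] = -3
L_2(-2) = (-1)·(-2)/[(2)·(1)] = 1
Sum: (-8)·(3) + (-3)·(-3) + (-4)·(1) = -19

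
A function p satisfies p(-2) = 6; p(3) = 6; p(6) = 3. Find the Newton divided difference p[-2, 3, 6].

-1/8

p[-2,3] = (6 - 6) / (3 - (-2)) = 0
p[3,6] = (3 - 6) / (6 - 3) = -1
p[-2,3,6] = (-1 - 0) / (6 - (-2)) = -1/8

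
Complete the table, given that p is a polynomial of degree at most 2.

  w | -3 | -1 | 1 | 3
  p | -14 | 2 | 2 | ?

-14

The 3 known values determine p uniquely (degree ≤ 2).
Evaluate each Lagrange basis at w = 3:
L_0(3) = (4)·(2)/[(-2)·(-4)] = 1
L_1(3) = (6)·(2)/[(2)·(-2)] = -3
L_2(3) = (6)·(4)/[(4)·(2)] = 3
Sum: (-14)·(1) + 2·(-3) + 2·(3) = -14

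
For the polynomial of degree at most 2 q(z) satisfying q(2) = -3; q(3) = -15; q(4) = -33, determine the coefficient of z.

3

L_0(z) = (z - 3)(z - 4) / [2] = (1/2)z^2 - (7/2)z + 6
L_1(z) = (z - 2)(z - 4) / [-1] = -z^2 + 6z - 8
L_2(z) = (z - 2)(z - 3) / [2] = (1/2)z^2 - (5/2)z + 3
q(z) = (-3)·L_0 + (-15)·L_1 + (-33)·L_2
Only the coefficient of z is needed; take it from each L_i and combine:
(-3)·(-7/2) + (-15)·(6) + (-33)·(-5/2) = 3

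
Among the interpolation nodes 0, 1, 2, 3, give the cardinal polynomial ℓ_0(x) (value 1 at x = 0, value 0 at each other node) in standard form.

ℓ_0(x) = (x - 1)(x - 2)(x - 3) / [(-1)·(-2)·(-3)]
       = (x^3 - 6x^2 + 11x - 6) / (-6)

ℓ_0(x) = -(1/6)x^3 + x^2 - (11/6)x + 1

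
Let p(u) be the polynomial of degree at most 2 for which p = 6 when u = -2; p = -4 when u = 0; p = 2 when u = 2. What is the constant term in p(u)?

Build the Lagrange basis polynomials:
L_0(u) = u(u - 2) / [8] = (1/8)u^2 - (1/4)u
L_1(u) = (u + 2)(u - 2) / [-4] = -(1/4)u^2 + 1
L_2(u) = (u + 2)u / [8] = (1/8)u^2 + (1/4)u
p(u) = 6·L_0 + (-4)·L_1 + 2·L_2
Only the constant term is needed; take it from each L_i and combine:
6·(0) + (-4)·(1) + 2·(0) = -4

-4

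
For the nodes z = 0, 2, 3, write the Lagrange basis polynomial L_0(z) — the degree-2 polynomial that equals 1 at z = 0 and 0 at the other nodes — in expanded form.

L_0(z) = (z - 2)(z - 3) / [(-2)·(-3)]
       = (z^2 - 5z + 6) / (6)

L_0(z) = (1/6)z^2 - (5/6)z + 1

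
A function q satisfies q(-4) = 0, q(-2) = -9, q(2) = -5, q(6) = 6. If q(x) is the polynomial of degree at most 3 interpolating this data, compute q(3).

-119/64

Using Newton's divided-difference form:
q[-4,-2] = (-9 - 0) / (-2 - (-4)) = -9/2
q[-2,2] = (-5 - (-9)) / (2 - (-2)) = 1
q[2,6] = (6 - (-5)) / (6 - 2) = 11/4
q[-4,-2,2] = (1 - (-9/2)) / (2 - (-4)) = 11/12
q[-2,2,6] = (11/4 - 1) / (6 - (-2)) = 7/32
q[-4,-2,2,6] = (7/32 - 11/12) / (6 - (-4)) = -67/960
q(3) = 0 + (-9/2)·(7) + (11/12)·(7)·(5) + (-67/960)·(7)·(5)·(1) = -119/64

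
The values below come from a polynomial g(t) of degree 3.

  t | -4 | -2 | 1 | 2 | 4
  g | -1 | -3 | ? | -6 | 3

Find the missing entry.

-111/16

The 4 known values determine g uniquely (degree ≤ 3).
L_0(1) = (3)·(-1)·(-3)/[(-2)·(-6)·(-8)] = -3/32
L_1(1) = (5)·(-1)·(-3)/[(2)·(-4)·(-6)] = 5/16
L_2(1) = (5)·(3)·(-3)/[(6)·(4)·(-2)] = 15/16
L_3(1) = (5)·(3)·(-1)/[(8)·(6)·(2)] = -5/32
Sum: (-1)·(-3/32) + (-3)·(5/16) + (-6)·(15/16) + 3·(-5/32) = -111/16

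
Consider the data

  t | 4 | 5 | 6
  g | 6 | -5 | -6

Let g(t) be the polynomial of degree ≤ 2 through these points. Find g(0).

150

Evaluate each Lagrange basis at t = 0:
L_0(0) = (-5)·(-6)/[(-1)·(-2)] = 15
L_1(0) = (-4)·(-6)/[(1)·(-1)] = -24
L_2(0) = (-4)·(-5)/[(2)·(1)] = 10
Sum: 6·(15) + (-5)·(-24) + (-6)·(10) = 150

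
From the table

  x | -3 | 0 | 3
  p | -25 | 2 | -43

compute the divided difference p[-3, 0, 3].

p[-3,0] = (2 - (-25)) / (0 - (-3)) = 9
p[0,3] = (-43 - 2) / (3 - 0) = -15
p[-3,0,3] = (-15 - 9) / (3 - (-3)) = -4

-4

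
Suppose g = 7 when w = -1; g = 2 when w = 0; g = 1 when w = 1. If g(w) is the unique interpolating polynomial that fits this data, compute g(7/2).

16

L_0(7/2) = (7/2)·(5/2)/[(-1)·(-2)] = 35/8
L_1(7/2) = (9/2)·(5/2)/[(1)·(-1)] = -45/4
L_2(7/2) = (9/2)·(7/2)/[(2)·(1)] = 63/8
Sum: 7·(35/8) + 2·(-45/4) + 1·(63/8) = 16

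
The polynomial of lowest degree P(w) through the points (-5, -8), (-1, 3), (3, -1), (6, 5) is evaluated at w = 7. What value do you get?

872/77

Evaluate each Lagrange basis at w = 7:
L_0(7) = (8)·(4)·(1)/[(-4)·(-8)·(-11)] = -1/11
L_1(7) = (12)·(4)·(1)/[(4)·(-4)·(-7)] = 3/7
L_2(7) = (12)·(8)·(1)/[(8)·(4)·(-3)] = -1
L_3(7) = (12)·(8)·(4)/[(11)·(7)·(3)] = 128/77
Sum: (-8)·(-1/11) + 3·(3/7) + (-1)·(-1) + 5·(128/77) = 872/77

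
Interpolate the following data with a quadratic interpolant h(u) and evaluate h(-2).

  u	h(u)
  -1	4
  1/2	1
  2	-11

Using Newton's divided-difference form:
h[-1,1/2] = (1 - 4) / (1/2 - (-1)) = -2
h[1/2,2] = (-11 - 1) / (2 - 1/2) = -8
h[-1,1/2,2] = (-8 - (-2)) / (2 - (-1)) = -2
h(-2) = 4 + (-2)·(-1) + (-2)·(-1)·(-5/2) = 1

1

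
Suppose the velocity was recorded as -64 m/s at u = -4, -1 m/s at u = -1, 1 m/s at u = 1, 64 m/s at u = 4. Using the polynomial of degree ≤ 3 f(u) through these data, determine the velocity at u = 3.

L_0(3) = (4)·(2)·(-1)/[(-3)·(-5)·(-8)] = 1/15
L_1(3) = (7)·(2)·(-1)/[(3)·(-2)·(-5)] = -7/15
L_2(3) = (7)·(4)·(-1)/[(5)·(2)·(-3)] = 14/15
L_3(3) = (7)·(4)·(2)/[(8)·(5)·(3)] = 7/15
Sum: (-64)·(1/15) + (-1)·(-7/15) + 1·(14/15) + 64·(7/15) = 27

27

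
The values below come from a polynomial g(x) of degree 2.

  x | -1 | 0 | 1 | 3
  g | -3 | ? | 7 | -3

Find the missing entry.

The 3 known values determine g uniquely (degree ≤ 2).
L_0(0) = (-1)·(-3)/[(-2)·(-4)] = 3/8
L_1(0) = (1)·(-3)/[(2)·(-2)] = 3/4
L_2(0) = (1)·(-1)/[(4)·(2)] = -1/8
Sum: (-3)·(3/8) + 7·(3/4) + (-3)·(-1/8) = 9/2

9/2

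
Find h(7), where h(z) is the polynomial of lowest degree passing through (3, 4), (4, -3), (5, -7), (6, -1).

22

L_0(7) = (3)·(2)·(1)/[(-1)·(-2)·(-3)] = -1
L_1(7) = (4)·(2)·(1)/[(1)·(-1)·(-2)] = 4
L_2(7) = (4)·(3)·(1)/[(2)·(1)·(-1)] = -6
L_3(7) = (4)·(3)·(2)/[(3)·(2)·(1)] = 4
Sum: 4·(-1) + (-3)·(4) + (-7)·(-6) + (-1)·(4) = 22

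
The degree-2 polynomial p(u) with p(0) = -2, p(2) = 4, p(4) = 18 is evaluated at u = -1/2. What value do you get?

-9/4

Using Newton's divided-difference form:
p[0,2] = (4 - (-2)) / (2 - 0) = 3
p[2,4] = (18 - 4) / (4 - 2) = 7
p[0,2,4] = (7 - 3) / (4 - 0) = 1
p(-1/2) = -2 + 3·(-1/2) + 1·(-1/2)·(-5/2) = -9/4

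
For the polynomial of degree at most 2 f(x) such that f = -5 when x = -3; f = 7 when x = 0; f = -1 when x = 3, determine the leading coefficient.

The leading coefficient equals the top divided difference f[-3,0,3].
f[-3,0] = (7 - (-5)) / (0 - (-3)) = 4
f[0,3] = (-1 - 7) / (3 - 0) = -8/3
f[-3,0,3] = (-8/3 - 4) / (3 - (-3)) = -10/9

-10/9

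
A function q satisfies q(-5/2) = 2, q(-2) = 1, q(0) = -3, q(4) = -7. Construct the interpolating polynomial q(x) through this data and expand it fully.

L_0(x) = (x + 2)x(x - 4) / [-65/8] = -(8/65)x^3 + (16/65)x^2 + (64/65)x
L_1(x) = (x + 5/2)x(x - 4) / [6] = (1/6)x^3 - (1/4)x^2 - (5/3)x
L_2(x) = (x + 5/2)(x + 2)(x - 4) / [-20] = -(1/20)x^3 - (1/40)x^2 + (13/20)x + 1
L_3(x) = (x + 5/2)(x + 2)x / [156] = (1/156)x^3 + (3/104)x^2 + (5/156)x
q(x) = 2·L_0 + 1·L_1 + (-3)·L_2 + (-7)·L_3
  2·L_0(x) = -(16/65)x^3 + (32/65)x^2 + (128/65)x
  1·L_1(x) = (1/6)x^3 - (1/4)x^2 - (5/3)x
  (-3)·L_2(x) = (3/20)x^3 + (3/40)x^2 - (39/20)x - 3
  (-7)·L_3(x) = -(7/156)x^3 - (21/104)x^2 - (35/156)x
Adding term by term: (1/39)x^3 + (3/26)x^2 - (73/39)x - 3

q(x) = (1/39)x^3 + (3/26)x^2 - (73/39)x - 3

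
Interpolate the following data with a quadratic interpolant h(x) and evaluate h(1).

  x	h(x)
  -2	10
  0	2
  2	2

Evaluate each Lagrange basis at x = 1:
L_0(1) = (1)·(-1)/[(-2)·(-4)] = -1/8
L_1(1) = (3)·(-1)/[(2)·(-2)] = 3/4
L_2(1) = (3)·(1)/[(4)·(2)] = 3/8
Sum: 10·(-1/8) + 2·(3/4) + 2·(3/8) = 1

1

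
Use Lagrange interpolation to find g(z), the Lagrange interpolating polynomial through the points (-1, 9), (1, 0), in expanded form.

g(z) = -(9/2)z + 9/2

L_0(z) = (z - 1) / [-2] = -(1/2)z + 1/2
L_1(z) = (z + 1) / [2] = (1/2)z + 1/2
g(z) = 9·L_0 + 0·L_1
  9·L_0(z) = -(9/2)z + 9/2
  0·L_1(z) = 0
Adding term by term: -(9/2)z + 9/2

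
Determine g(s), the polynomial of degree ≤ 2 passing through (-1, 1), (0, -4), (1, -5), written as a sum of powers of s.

L_0(s) = s(s - 1) / [2] = (1/2)s^2 - (1/2)s
L_1(s) = (s + 1)(s - 1) / [-1] = -s^2 + 1
L_2(s) = (s + 1)s / [2] = (1/2)s^2 + (1/2)s
g(s) = 1·L_0 + (-4)·L_1 + (-5)·L_2
  1·L_0(s) = (1/2)s^2 - (1/2)s
  (-4)·L_1(s) = 4s^2 - 4
  (-5)·L_2(s) = -(5/2)s^2 - (5/2)s
Adding term by term: 2s^2 - 3s - 4

g(s) = 2s^2 - 3s - 4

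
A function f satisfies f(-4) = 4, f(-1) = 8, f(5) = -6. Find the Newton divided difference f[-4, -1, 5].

f[-4,-1] = (8 - 4) / (-1 - (-4)) = 4/3
f[-1,5] = (-6 - 8) / (5 - (-1)) = -7/3
f[-4,-1,5] = (-7/3 - 4/3) / (5 - (-4)) = -11/27

-11/27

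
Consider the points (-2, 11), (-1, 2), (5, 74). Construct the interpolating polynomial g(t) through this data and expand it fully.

g(t) = 3t^2 - 1

Newton's divided differences:
g[-2,-1] = (2 - 11) / (-1 - (-2)) = -9
g[-1,5] = (74 - 2) / (5 - (-1)) = 12
g[-2,-1,5] = (12 - (-9)) / (5 - (-2)) = 3
g(t) = 11 + (-9)·(t + 2) + 3·(t + 2)(t + 1)
Expanding: g(t) = 3t^2 - 1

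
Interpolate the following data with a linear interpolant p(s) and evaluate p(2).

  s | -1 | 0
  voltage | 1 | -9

-29

Evaluate each Lagrange basis at s = 2:
L_0(2) = (2)/[(-1)] = -2
L_1(2) = (3)/[(1)] = 3
Sum: 1·(-2) + (-9)·(3) = -29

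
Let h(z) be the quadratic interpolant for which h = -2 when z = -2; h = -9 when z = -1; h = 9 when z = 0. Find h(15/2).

7527/8

Using Newton's divided-difference form:
h[-2,-1] = (-9 - (-2)) / (-1 - (-2)) = -7
h[-1,0] = (9 - (-9)) / (0 - (-1)) = 18
h[-2,-1,0] = (18 - (-7)) / (0 - (-2)) = 25/2
h(15/2) = -2 + (-7)·(19/2) + (25/2)·(19/2)·(17/2) = 7527/8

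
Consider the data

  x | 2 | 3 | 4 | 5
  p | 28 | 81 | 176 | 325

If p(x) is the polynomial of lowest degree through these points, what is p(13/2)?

676

L_0(13/2) = (7/2)·(5/2)·(3/2)/[(-1)·(-2)·(-3)] = -35/16
L_1(13/2) = (9/2)·(5/2)·(3/2)/[(1)·(-1)·(-2)] = 135/16
L_2(13/2) = (9/2)·(7/2)·(3/2)/[(2)·(1)·(-1)] = -189/16
L_3(13/2) = (9/2)·(7/2)·(5/2)/[(3)·(2)·(1)] = 105/16
Sum: 28·(-35/16) + 81·(135/16) + 176·(-189/16) + 325·(105/16) = 676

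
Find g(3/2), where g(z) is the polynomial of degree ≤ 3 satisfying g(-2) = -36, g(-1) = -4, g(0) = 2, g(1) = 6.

59/4

Evaluate each Lagrange basis at z = 3/2:
L_0(3/2) = (5/2)·(3/2)·(1/2)/[(-1)·(-2)·(-3)] = -5/16
L_1(3/2) = (7/2)·(3/2)·(1/2)/[(1)·(-1)·(-2)] = 21/16
L_2(3/2) = (7/2)·(5/2)·(1/2)/[(2)·(1)·(-1)] = -35/16
L_3(3/2) = (7/2)·(5/2)·(3/2)/[(3)·(2)·(1)] = 35/16
Sum: (-36)·(-5/16) + (-4)·(21/16) + 2·(-35/16) + 6·(35/16) = 59/4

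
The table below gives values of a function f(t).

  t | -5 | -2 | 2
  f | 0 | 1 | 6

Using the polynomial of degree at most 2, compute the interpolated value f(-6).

L_0(-6) = (-4)·(-8)/[(-3)·(-7)] = 32/21
L_1(-6) = (-1)·(-8)/[(3)·(-4)] = -2/3
L_2(-6) = (-1)·(-4)/[(7)·(4)] = 1/7
Sum: 0 + 1·(-2/3) + 6·(1/7) = 4/21

4/21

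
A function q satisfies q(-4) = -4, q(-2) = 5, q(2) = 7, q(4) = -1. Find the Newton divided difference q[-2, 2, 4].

q[-2,2] = (7 - 5) / (2 - (-2)) = 1/2
q[2,4] = (-1 - 7) / (4 - 2) = -4
q[-2,2,4] = (-4 - 1/2) / (4 - (-2)) = -3/4

-3/4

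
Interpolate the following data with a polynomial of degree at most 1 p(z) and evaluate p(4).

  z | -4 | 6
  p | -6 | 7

Evaluate each Lagrange basis at z = 4:
L_0(4) = (-2)/[(-10)] = 1/5
L_1(4) = (8)/[(10)] = 4/5
Sum: (-6)·(1/5) + 7·(4/5) = 22/5

22/5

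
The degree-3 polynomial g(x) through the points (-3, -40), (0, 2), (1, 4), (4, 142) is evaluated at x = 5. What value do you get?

Evaluate each Lagrange basis at x = 5:
L_0(5) = (5)·(4)·(1)/[(-3)·(-4)·(-7)] = -5/21
L_1(5) = (8)·(4)·(1)/[(3)·(-1)·(-4)] = 8/3
L_2(5) = (8)·(5)·(1)/[(4)·(1)·(-3)] = -10/3
L_3(5) = (8)·(5)·(4)/[(7)·(4)·(3)] = 40/21
Sum: (-40)·(-5/21) + 2·(8/3) + 4·(-10/3) + 142·(40/21) = 272

272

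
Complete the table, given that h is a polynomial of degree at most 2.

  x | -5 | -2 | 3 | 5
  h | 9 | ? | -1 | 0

The 3 known values determine h uniquely (degree ≤ 2).
L_0(-2) = (-5)·(-7)/[(-8)·(-10)] = 7/16
L_1(-2) = (3)·(-7)/[(8)·(-2)] = 21/16
L_2(-2) = (3)·(-5)/[(10)·(2)] = -3/4
Sum: 9·(7/16) + (-1)·(21/16) + 0 = 21/8

21/8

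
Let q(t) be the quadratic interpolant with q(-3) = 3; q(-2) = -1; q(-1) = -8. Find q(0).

-18

L_0(0) = (2)·(1)/[(-1)·(-2)] = 1
L_1(0) = (3)·(1)/[(1)·(-1)] = -3
L_2(0) = (3)·(2)/[(2)·(1)] = 3
Sum: 3·(1) + (-1)·(-3) + (-8)·(3) = -18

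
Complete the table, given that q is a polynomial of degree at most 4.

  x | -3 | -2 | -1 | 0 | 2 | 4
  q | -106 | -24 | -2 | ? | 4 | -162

2

The 5 known values determine q uniquely (degree ≤ 4).
L_0(0) = (2)·(1)·(-2)·(-4)/[(-1)·(-2)·(-5)·(-7)] = 8/35
L_1(0) = (3)·(1)·(-2)·(-4)/[(1)·(-1)·(-4)·(-6)] = -1
L_2(0) = (3)·(2)·(-2)·(-4)/[(2)·(1)·(-3)·(-5)] = 8/5
L_3(0) = (3)·(2)·(1)·(-4)/[(5)·(4)·(3)·(-2)] = 1/5
L_4(0) = (3)·(2)·(1)·(-2)/[(7)·(6)·(5)·(2)] = -1/35
Sum: (-106)·(8/35) + (-24)·(-1) + (-2)·(8/5) + 4·(1/5) + (-162)·(-1/35) = 2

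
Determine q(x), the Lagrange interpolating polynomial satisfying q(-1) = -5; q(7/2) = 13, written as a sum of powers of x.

q(x) = 4x - 1

L_0(x) = (x - 7/2) / [-9/2] = -(2/9)x + 7/9
L_1(x) = (x + 1) / [9/2] = (2/9)x + 2/9
q(x) = (-5)·L_0 + 13·L_1
  (-5)·L_0(x) = (10/9)x - 35/9
  13·L_1(x) = (26/9)x + 26/9
Adding term by term: 4x - 1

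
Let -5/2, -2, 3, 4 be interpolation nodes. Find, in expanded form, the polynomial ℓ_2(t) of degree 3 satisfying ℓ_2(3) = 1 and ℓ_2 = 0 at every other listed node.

ℓ_2(t) = (t + 5/2)(t + 2)(t - 4) / [(11/2)·(5)·(-1)]
       = (t^3 + (1/2)t^2 - 13t - 20) / (-55/2)

ℓ_2(t) = -(2/55)t^3 - (1/55)t^2 + (26/55)t + 8/11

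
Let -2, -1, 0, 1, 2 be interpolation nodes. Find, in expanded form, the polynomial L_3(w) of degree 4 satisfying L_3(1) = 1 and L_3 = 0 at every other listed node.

L_3(w) = -(1/6)w^4 - (1/6)w^3 + (2/3)w^2 + (2/3)w

L_3(w) = (w + 2)(w + 1)w(w - 2) / [(3)·(2)·(1)·(-1)]
       = (w^4 + w^3 - 4w^2 - 4w) / (-6)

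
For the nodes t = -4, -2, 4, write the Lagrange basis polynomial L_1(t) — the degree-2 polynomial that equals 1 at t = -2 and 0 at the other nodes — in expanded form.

L_1(t) = -(1/12)t^2 + 4/3

L_1(t) = (t + 4)(t - 4) / [(2)·(-6)]
       = (t^2 - 16) / (-12)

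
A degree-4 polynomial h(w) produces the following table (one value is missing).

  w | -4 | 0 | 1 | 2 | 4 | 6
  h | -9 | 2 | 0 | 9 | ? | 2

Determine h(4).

1017/25

The 5 known values determine h uniquely (degree ≤ 4).
Evaluate each Lagrange basis at w = 4:
L_0(4) = (4)·(3)·(2)·(-2)/[(-4)·(-5)·(-6)·(-10)] = -1/25
L_1(4) = (8)·(3)·(2)·(-2)/[(4)·(-1)·(-2)·(-6)] = 2
L_2(4) = (8)·(4)·(2)·(-2)/[(5)·(1)·(-1)·(-5)] = -128/25
L_3(4) = (8)·(4)·(3)·(-2)/[(6)·(2)·(1)·(-4)] = 4
L_4(4) = (8)·(4)·(3)·(2)/[(10)·(6)·(5)·(4)] = 4/25
Sum: (-9)·(-1/25) + 2·(2) + 0 + 9·(4) + 2·(4/25) = 1017/25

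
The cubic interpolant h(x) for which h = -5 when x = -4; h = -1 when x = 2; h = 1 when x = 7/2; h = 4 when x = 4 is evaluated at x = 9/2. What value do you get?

2453/288

Evaluate each Lagrange basis at x = 9/2:
L_0(9/2) = (5/2)·(1)·(1/2)/[(-6)·(-15/2)·(-8)] = -1/288
L_1(9/2) = (17/2)·(1)·(1/2)/[(6)·(-3/2)·(-2)] = 17/72
L_2(9/2) = (17/2)·(5/2)·(1/2)/[(15/2)·(3/2)·(-1/2)] = -17/9
L_3(9/2) = (17/2)·(5/2)·(1)/[(8)·(2)·(1/2)] = 85/32
Sum: (-5)·(-1/288) + (-1)·(17/72) + 1·(-17/9) + 4·(85/32) = 2453/288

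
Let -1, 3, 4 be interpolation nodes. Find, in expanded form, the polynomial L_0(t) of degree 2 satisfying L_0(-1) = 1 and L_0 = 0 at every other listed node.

L_0(t) = (t - 3)(t - 4) / [(-4)·(-5)]
       = (t^2 - 7t + 12) / (20)

L_0(t) = (1/20)t^2 - (7/20)t + 3/5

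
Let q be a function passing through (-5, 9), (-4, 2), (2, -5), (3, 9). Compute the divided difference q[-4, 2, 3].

13/6

q[-4,2] = (-5 - 2) / (2 - (-4)) = -7/6
q[2,3] = (9 - (-5)) / (3 - 2) = 14
q[-4,2,3] = (14 - (-7/6)) / (3 - (-4)) = 13/6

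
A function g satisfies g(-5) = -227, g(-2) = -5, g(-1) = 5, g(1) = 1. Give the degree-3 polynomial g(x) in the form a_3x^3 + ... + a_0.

g(x) = 2x^3 - 4x + 3

Build the Lagrange basis polynomials:
L_0(x) = (x + 2)(x + 1)(x - 1) / [-72] = -(1/72)x^3 - (1/36)x^2 + (1/72)x + 1/36
L_1(x) = (x + 5)(x + 1)(x - 1) / [9] = (1/9)x^3 + (5/9)x^2 - (1/9)x - 5/9
L_2(x) = (x + 5)(x + 2)(x - 1) / [-8] = -(1/8)x^3 - (3/4)x^2 - (3/8)x + 5/4
L_3(x) = (x + 5)(x + 2)(x + 1) / [36] = (1/36)x^3 + (2/9)x^2 + (17/36)x + 5/18
g(x) = (-227)·L_0 + (-5)·L_1 + 5·L_2 + 1·L_3
  (-227)·L_0(x) = (227/72)x^3 + (227/36)x^2 - (227/72)x - 227/36
  (-5)·L_1(x) = -(5/9)x^3 - (25/9)x^2 + (5/9)x + 25/9
  5·L_2(x) = -(5/8)x^3 - (15/4)x^2 - (15/8)x + 25/4
  1·L_3(x) = (1/36)x^3 + (2/9)x^2 + (17/36)x + 5/18
Adding term by term: 2x^3 - 4x + 3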